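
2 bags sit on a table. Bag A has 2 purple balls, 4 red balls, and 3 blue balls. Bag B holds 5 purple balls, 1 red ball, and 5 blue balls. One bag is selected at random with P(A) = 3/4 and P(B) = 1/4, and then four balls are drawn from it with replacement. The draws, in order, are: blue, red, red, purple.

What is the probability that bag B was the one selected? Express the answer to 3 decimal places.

0.037

The likelihood of the observed sequence under each hypothesis: P(data | bag A) = (3/9)(4/9)(4/9)(2/9) = 0.014632; P(data | bag B) = (5/11)(1/11)(1/11)(5/11) = 0.0017075.
Multiplying each by its prior: 3/4 · 0.014632 = 0.010974, 1/4 · 0.0017075 = 0.00042688; these sum to 0.011401.
By Bayes' rule, P(bag B | data) = (0.00042688) / (0.011401) = 0.037443.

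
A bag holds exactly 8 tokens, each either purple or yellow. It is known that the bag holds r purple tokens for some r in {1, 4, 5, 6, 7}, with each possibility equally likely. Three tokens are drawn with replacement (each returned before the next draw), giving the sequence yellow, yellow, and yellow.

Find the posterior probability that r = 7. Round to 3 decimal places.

0.002

Compute the likelihood of the observed sequence for each case: P(data | r = 1) = (7/8)(7/8)(7/8) = 0.66992; P(data | r = 4) = (4/8)(4/8)(4/8) = 0.125; P(data | r = 5) = (3/8)(3/8)(3/8) = 0.052734; P(data | r = 6) = (2/8)(2/8)(2/8) = 0.015625; P(data | r = 7) = (1/8)(1/8)(1/8) = 0.0019531.
Multiplying each by its prior: 1/5 · 0.66992 = 0.13398, 1/5 · 0.125 = 0.025, 1/5 · 0.052734 = 0.010547, 1/5 · 0.015625 = 0.003125, 1/5 · 0.0019531 = 0.00039063; these sum to 0.17305.
By Bayes' rule, P(r = 7 | data) = (0.00039063) / (0.17305) = 0.0022573.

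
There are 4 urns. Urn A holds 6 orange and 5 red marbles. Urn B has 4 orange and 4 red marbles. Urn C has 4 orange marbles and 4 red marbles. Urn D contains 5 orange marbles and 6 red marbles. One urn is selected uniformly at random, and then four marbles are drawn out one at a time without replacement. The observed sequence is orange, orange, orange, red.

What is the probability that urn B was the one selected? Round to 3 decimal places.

The likelihood of the observed sequence under each hypothesis: P(data | urn A) = (6/11)(5/10)(4/9)(5/8) = 0.075758; P(data | urn B) = (4/8)(3/7)(2/6)(4/5) = 0.057143; P(data | urn C) = (4/8)(3/7)(2/6)(4/5) = 0.057143; P(data | urn D) = (5/11)(4/10)(3/9)(6/8) = 0.045455.
Multiplying each by its prior: 1/4 · 0.075758 = 0.018939, 1/4 · 0.057143 = 0.014286, 1/4 · 0.057143 = 0.014286, 1/4 · 0.045455 = 0.011364; with total 0.058874.
So P(urn B | data) = (0.014286) / (0.058874) = 0.24265.

0.243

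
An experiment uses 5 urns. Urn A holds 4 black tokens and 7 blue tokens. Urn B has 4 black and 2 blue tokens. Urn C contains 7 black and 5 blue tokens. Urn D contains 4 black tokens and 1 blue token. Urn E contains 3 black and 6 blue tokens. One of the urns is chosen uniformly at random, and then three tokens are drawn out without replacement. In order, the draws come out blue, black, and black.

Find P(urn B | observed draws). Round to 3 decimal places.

Compute the likelihood of the observed sequence for each case: P(data | urn A) = (7/11)(4/10)(3/9) = 0.084848; P(data | urn B) = (2/6)(4/5)(3/4) = 0.2; P(data | urn C) = (5/12)(7/11)(6/10) = 0.15909; P(data | urn D) = (1/5)(4/4)(3/3) = 0.2; P(data | urn E) = (6/9)(3/8)(2/7) = 0.071429.
Multiplying each by its prior: 1/5 · 0.084848 = 0.01697, 1/5 · 0.2 = 0.04, 1/5 · 0.15909 = 0.031818, 1/5 · 0.2 = 0.04, 1/5 · 0.071429 = 0.014286; with total 0.14307.
So P(urn B | data) = (0.04) / (0.14307) = 0.27958.

0.280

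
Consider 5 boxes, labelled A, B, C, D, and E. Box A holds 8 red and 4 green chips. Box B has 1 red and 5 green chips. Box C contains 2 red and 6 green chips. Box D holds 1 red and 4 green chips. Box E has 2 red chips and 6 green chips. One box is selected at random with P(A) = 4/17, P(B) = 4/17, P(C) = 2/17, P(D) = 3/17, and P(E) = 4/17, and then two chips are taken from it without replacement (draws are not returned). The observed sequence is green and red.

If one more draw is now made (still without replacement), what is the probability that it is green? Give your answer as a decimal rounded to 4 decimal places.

For each hypothesis, P(data | H) works out to: P(data | box A) = (4/12)(8/11) = 0.24242; P(data | box B) = (5/6)(1/5) = 0.16667; P(data | box C) = (6/8)(2/7) = 0.21429; P(data | box D) = (4/5)(1/4) = 0.2; P(data | box E) = (6/8)(2/7) = 0.21429.
The prior-weighted likelihoods are 4/17 · 0.24242 = 0.057041, 4/17 · 0.16667 = 0.039216, 2/17 · 0.21429 = 0.02521, 3/17 · 0.2 = 0.035294, 4/17 · 0.21429 = 0.05042; with total 0.20718.
Normalising, the posterior is P(box A | data) = 0.27532, P(box B | data) = 0.18928, P(box C | data) = 0.12168, P(box D | data) = 0.17035, P(box E | data) = 0.24336.
Averaging over the posterior, P(green next | data) = (3/10)(0.27532) + (1)(0.18928) + (5/6)(0.12168) + (1)(0.17035) + (5/6)(0.24336) = 0.74644.

0.7464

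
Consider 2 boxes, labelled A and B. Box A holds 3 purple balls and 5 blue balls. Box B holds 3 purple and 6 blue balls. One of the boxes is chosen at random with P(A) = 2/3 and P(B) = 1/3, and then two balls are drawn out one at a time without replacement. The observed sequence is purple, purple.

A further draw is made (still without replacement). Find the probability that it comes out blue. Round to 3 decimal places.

Under each hypothesis, the probability of the observed sequence is: P(data | box A) = (3/8)(2/7) = 3/28; P(data | box B) = (3/9)(2/8) = 1/12.
Multiplying each by its prior: 2/3 · 3/28 = 1/14, 1/3 · 1/12 = 1/36; with total 25/252.
Dividing through by the total gives posterior P(box A | data) = 18/25, P(box B | data) = 7/25.
So P(blue next | data) = Σ P(blue next | H) P(H | data) = (5/6)(18/25) + (6/7)(7/25) = 21/25.

0.840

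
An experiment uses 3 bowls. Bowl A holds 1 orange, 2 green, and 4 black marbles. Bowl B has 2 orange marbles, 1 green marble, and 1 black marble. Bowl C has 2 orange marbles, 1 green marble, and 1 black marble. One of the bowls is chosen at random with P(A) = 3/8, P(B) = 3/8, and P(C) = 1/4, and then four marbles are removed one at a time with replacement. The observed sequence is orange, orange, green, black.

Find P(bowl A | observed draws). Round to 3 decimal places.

0.113

The likelihood of the observed sequence under each hypothesis: P(data | bowl A) = (1/7)(1/7)(2/7)(4/7) = 0.0033319; P(data | bowl B) = (2/4)(2/4)(1/4)(1/4) = 0.015625; P(data | bowl C) = (2/4)(2/4)(1/4)(1/4) = 0.015625.
Weighting by the prior gives 3/8 · 0.0033319 = 0.0012495, 3/8 · 0.015625 = 0.0058594, 1/4 · 0.015625 = 0.0039062; these sum to 0.011015.
Therefore the posterior P(bowl A | data) = (0.0012495) / (0.011015) = 0.11343.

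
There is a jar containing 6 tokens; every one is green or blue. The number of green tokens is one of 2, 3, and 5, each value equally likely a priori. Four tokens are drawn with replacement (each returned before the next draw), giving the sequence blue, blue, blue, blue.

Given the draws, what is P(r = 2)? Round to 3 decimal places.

Under each hypothesis, the probability of the observed sequence is: P(data | r = 2) = (4/6)(4/6)(4/6)(4/6) = 0.19753; P(data | r = 3) = (3/6)(3/6)(3/6)(3/6) = 0.0625; P(data | r = 5) = (1/6)(1/6)(1/6)(1/6) = 0.0007716.
The prior-weighted likelihoods are 1/3 · 0.19753 = 0.065844, 1/3 · 0.0625 = 0.020833, 1/3 · 0.0007716 = 0.0002572; these sum to 0.086934.
Therefore the posterior P(r = 2 | data) = (0.065844) / (0.086934) = 0.7574.

0.757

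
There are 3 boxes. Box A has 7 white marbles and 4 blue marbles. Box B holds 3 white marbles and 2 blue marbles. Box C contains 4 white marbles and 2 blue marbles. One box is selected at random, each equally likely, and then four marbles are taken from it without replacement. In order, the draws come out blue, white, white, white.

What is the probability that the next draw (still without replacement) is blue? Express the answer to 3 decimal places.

For each hypothesis, P(data | H) works out to: P(data | box A) = (4/11)(7/10)(6/9)(5/8) = 7/66; P(data | box B) = (2/5)(3/4)(2/3)(1/2) = 1/10; P(data | box C) = (2/6)(4/5)(3/4)(2/3) = 2/15.
Multiplying each by its prior: 1/3 · 7/66 = 7/198, 1/3 · 1/10 = 1/30, 1/3 · 2/15 = 2/45; summing to 56/495.
Dividing through by the total gives posterior P(box A | data) = 5/16, P(box B | data) = 33/112, P(box C | data) = 11/28.
So P(blue next | data) = Σ P(blue next | H) P(H | data) = (3/7)(5/16) + (1)(33/112) + (1/2)(11/28) = 5/8.

0.625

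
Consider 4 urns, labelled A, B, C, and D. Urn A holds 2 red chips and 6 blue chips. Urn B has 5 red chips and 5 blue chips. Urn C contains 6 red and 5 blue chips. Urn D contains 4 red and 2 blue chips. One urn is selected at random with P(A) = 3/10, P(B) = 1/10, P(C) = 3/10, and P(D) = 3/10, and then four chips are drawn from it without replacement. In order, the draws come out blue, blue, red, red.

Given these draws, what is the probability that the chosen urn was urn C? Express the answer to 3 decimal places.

0.370

For each hypothesis, P(data | H) works out to: P(data | urn A) = (6/8)(5/7)(2/6)(1/5) = 0.035714; P(data | urn B) = (5/10)(4/9)(5/8)(4/7) = 0.079365; P(data | urn C) = (5/11)(4/10)(6/9)(5/8) = 0.075758; P(data | urn D) = (2/6)(1/5)(4/4)(3/3) = 0.066667.
The prior-weighted likelihoods are 3/10 · 0.035714 = 0.010714, 1/10 · 0.079365 = 0.0079365, 3/10 · 0.075758 = 0.022727, 3/10 · 0.066667 = 0.02; these sum to 0.061378.
Therefore the posterior P(urn C | data) = (0.022727) / (0.061378) = 0.37028.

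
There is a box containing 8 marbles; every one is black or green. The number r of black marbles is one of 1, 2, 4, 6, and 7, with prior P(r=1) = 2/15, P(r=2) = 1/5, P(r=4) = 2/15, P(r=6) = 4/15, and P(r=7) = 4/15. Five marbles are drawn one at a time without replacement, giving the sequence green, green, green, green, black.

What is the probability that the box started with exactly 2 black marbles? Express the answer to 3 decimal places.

Compute the likelihood of the observed sequence for each case: P(data | r = 1) = (7/8)(6/7)(5/6)(4/5)(1/4) = 1/8; P(data | r = 2) = (6/8)(5/7)(4/6)(3/5)(2/4) = 3/28; P(data | r = 4) = (4/8)(3/7)(2/6)(1/5)(4/4) = 1/70; P(data | r = 6) = (2/8)(1/7)(0/6) = 0; P(data | r = 7) = (1/8)(0/7) = 0.
Multiplying each by its prior: 2/15 · 1/8 = 1/60, 1/5 · 3/28 = 3/140, 2/15 · 1/70 = 1/525, 4/15 · 0 = 0, 4/15 · 0 = 0; with total 1/25.
Hence P(r = 2 | data) = (3/140) / (1/25) = 15/28.

0.536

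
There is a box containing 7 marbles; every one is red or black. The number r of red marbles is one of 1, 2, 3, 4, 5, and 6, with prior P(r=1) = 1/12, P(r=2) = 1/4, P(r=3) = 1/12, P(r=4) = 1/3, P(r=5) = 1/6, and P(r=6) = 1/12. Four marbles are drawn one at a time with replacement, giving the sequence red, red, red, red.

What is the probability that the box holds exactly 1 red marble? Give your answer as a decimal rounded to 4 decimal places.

For each hypothesis, P(data | H) works out to: P(data | r = 1) = (1/7)(1/7)(1/7)(1/7) = 0.00041649; P(data | r = 2) = (2/7)(2/7)(2/7)(2/7) = 0.0066639; P(data | r = 3) = (3/7)(3/7)(3/7)(3/7) = 0.033736; P(data | r = 4) = (4/7)(4/7)(4/7)(4/7) = 0.10662; P(data | r = 5) = (5/7)(5/7)(5/7)(5/7) = 0.26031; P(data | r = 6) = (6/7)(6/7)(6/7)(6/7) = 0.53978.
Multiplying each by its prior: 1/12 · 0.00041649 = 3.4708e-05, 1/4 · 0.0066639 = 0.001666, 1/12 · 0.033736 = 0.0028113, 1/3 · 0.10662 = 0.035541, 1/6 · 0.26031 = 0.043385, 1/12 · 0.53978 = 0.044981; summing to 0.12842.
By Bayes' rule, P(r = 1 | data) = (3.4708e-05) / (0.12842) = 0.00027027.

0.0003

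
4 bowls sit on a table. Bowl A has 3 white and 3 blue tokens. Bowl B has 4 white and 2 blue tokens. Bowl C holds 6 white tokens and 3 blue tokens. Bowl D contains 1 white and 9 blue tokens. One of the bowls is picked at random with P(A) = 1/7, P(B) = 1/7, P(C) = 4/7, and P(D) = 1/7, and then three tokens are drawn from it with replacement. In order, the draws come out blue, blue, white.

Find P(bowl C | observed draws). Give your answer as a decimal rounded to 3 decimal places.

0.514

The likelihood of the observed sequence under each hypothesis: P(data | bowl A) = (3/6)(3/6)(3/6) = 0.125; P(data | bowl B) = (2/6)(2/6)(4/6) = 0.074074; P(data | bowl C) = (3/9)(3/9)(6/9) = 0.074074; P(data | bowl D) = (9/10)(9/10)(1/10) = 0.081.
The prior-weighted likelihoods are 1/7 · 0.125 = 0.017857, 1/7 · 0.074074 = 0.010582, 4/7 · 0.074074 = 0.042328, 1/7 · 0.081 = 0.011571; with total 0.082339.
By Bayes' rule, P(bowl C | data) = (0.042328) / (0.082339) = 0.51407.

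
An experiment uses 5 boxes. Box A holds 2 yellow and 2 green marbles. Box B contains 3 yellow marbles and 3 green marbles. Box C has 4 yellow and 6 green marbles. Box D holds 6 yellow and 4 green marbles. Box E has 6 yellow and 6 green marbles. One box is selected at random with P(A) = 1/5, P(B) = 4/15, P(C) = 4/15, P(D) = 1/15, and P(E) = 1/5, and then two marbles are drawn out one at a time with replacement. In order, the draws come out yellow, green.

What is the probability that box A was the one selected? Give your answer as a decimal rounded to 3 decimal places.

0.203

The likelihood of the observed sequence under each hypothesis: P(data | box A) = (2/4)(2/4) = 1/4; P(data | box B) = (3/6)(3/6) = 1/4; P(data | box C) = (4/10)(6/10) = 6/25; P(data | box D) = (6/10)(4/10) = 6/25; P(data | box E) = (6/12)(6/12) = 1/4.
The prior-weighted likelihoods are 1/5 · 1/4 = 1/20, 4/15 · 1/4 = 1/15, 4/15 · 6/25 = 8/125, 1/15 · 6/25 = 2/125, 1/5 · 1/4 = 1/20; with total 37/150.
Therefore the posterior P(box A | data) = (1/20) / (37/150) = 15/74.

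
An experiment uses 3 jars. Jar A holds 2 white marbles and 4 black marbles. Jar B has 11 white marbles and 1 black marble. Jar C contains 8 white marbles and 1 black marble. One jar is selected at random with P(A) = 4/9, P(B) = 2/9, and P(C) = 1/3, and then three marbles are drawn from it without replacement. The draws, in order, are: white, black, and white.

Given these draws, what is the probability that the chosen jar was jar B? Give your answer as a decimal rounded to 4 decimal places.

0.2174

Compute the likelihood of the observed sequence for each case: P(data | jar A) = (2/6)(4/5)(1/4) = 1/15; P(data | jar B) = (11/12)(1/11)(10/10) = 1/12; P(data | jar C) = (8/9)(1/8)(7/7) = 1/9.
Multiplying each by its prior: 4/9 · 1/15 = 4/135, 2/9 · 1/12 = 1/54, 1/3 · 1/9 = 1/27; these sum to 23/270.
By Bayes' rule, P(jar B | data) = (1/54) / (23/270) = 5/23.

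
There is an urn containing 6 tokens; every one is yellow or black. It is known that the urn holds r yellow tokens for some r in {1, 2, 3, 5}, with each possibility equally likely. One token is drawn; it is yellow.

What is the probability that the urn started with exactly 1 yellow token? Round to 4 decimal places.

0.0909

The likelihood of this draw under each hypothesis: P(data | r = 1) = (1/6) = 1/6; P(data | r = 2) = (2/6) = 1/3; P(data | r = 3) = (3/6) = 1/2; P(data | r = 5) = (5/6) = 5/6.
Multiplying each by its prior: 1/4 · 1/6 = 1/24, 1/4 · 1/3 = 1/12, 1/4 · 1/2 = 1/8, 1/4 · 5/6 = 5/24; summing to 11/24.
Therefore the posterior P(r = 1 | data) = (1/24) / (11/24) = 1/11.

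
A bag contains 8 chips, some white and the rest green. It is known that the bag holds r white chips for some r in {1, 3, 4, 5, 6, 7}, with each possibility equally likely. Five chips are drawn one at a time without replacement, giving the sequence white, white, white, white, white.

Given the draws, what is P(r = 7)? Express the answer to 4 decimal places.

For each hypothesis, P(data | H) works out to: P(data | r = 1) = (1/8)(0/7) = 0; P(data | r = 3) = (3/8)(2/7)(1/6)(0/5) = 0; P(data | r = 4) = (4/8)(3/7)(2/6)(1/5)(0/4) = 0; P(data | r = 5) = (5/8)(4/7)(3/6)(2/5)(1/4) = 1/56; P(data | r = 6) = (6/8)(5/7)(4/6)(3/5)(2/4) = 3/28; P(data | r = 7) = (7/8)(6/7)(5/6)(4/5)(3/4) = 3/8.
Multiplying each by its prior: 1/6 · 0 = 0, 1/6 · 0 = 0, 1/6 · 0 = 0, 1/6 · 1/56 = 1/336, 1/6 · 3/28 = 1/56, 1/6 · 3/8 = 1/16; with total 1/12.
Therefore the posterior P(r = 7 | data) = (1/16) / (1/12) = 3/4.

0.7500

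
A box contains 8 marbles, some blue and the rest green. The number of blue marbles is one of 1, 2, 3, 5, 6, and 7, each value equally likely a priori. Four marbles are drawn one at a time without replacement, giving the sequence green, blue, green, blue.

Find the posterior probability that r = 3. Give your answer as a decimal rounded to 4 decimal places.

For each hypothesis, P(data | H) works out to: P(data | r = 1) = (7/8)(1/7)(6/6)(0/5) = 0; P(data | r = 2) = (6/8)(2/7)(5/6)(1/5) = 1/28; P(data | r = 3) = (5/8)(3/7)(4/6)(2/5) = 1/14; P(data | r = 5) = (3/8)(5/7)(2/6)(4/5) = 1/14; P(data | r = 6) = (2/8)(6/7)(1/6)(5/5) = 1/28; P(data | r = 7) = (1/8)(7/7)(0/6) = 0.
The prior-weighted likelihoods are 1/6 · 0 = 0, 1/6 · 1/28 = 1/168, 1/6 · 1/14 = 1/84, 1/6 · 1/14 = 1/84, 1/6 · 1/28 = 1/168, 1/6 · 0 = 0; summing to 1/28.
So P(r = 3 | data) = (1/84) / (1/28) = 1/3.

0.3333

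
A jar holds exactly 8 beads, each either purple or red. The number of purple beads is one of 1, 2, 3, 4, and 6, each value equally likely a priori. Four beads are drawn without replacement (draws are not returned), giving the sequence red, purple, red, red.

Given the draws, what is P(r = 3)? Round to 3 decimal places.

Under each hypothesis, the probability of the observed sequence is: P(data | r = 1) = (7/8)(1/7)(6/6)(5/5) = 0.125; P(data | r = 2) = (6/8)(2/7)(5/6)(4/5) = 0.14286; P(data | r = 3) = (5/8)(3/7)(4/6)(3/5) = 0.10714; P(data | r = 4) = (4/8)(4/7)(3/6)(2/5) = 0.057143; P(data | r = 6) = (2/8)(6/7)(1/6)(0/5) = 0.
Multiplying each by its prior: 1/5 · 0.125 = 0.025, 1/5 · 0.14286 = 0.028571, 1/5 · 0.10714 = 0.021429, 1/5 · 0.057143 = 0.011429, 1/5 · 0 = 0; these sum to 0.086429.
By Bayes' rule, P(r = 3 | data) = (0.021429) / (0.086429) = 0.24793.

0.248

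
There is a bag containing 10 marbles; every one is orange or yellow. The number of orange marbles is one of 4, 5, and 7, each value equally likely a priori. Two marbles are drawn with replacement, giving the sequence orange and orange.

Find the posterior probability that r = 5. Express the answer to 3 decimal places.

0.278

For each hypothesis, P(data | H) works out to: P(data | r = 4) = (4/10)(4/10) = 4/25; P(data | r = 5) = (5/10)(5/10) = 1/4; P(data | r = 7) = (7/10)(7/10) = 49/100.
Multiplying each by its prior: 1/3 · 4/25 = 4/75, 1/3 · 1/4 = 1/12, 1/3 · 49/100 = 49/300; these sum to 3/10.
So P(r = 5 | data) = (1/12) / (3/10) = 5/18.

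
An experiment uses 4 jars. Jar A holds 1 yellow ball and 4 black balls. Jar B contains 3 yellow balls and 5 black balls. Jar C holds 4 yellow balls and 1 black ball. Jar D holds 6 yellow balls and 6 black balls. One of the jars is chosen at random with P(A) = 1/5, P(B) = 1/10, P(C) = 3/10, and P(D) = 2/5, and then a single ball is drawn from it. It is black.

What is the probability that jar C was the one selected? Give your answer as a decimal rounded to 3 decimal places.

For each hypothesis, P(data | H) works out to: P(data | jar A) = (4/5) = 4/5; P(data | jar B) = (5/8) = 5/8; P(data | jar C) = (1/5) = 1/5; P(data | jar D) = (6/12) = 1/2.
Multiplying each by its prior: 1/5 · 4/5 = 4/25, 1/10 · 5/8 = 1/16, 3/10 · 1/5 = 3/50, 2/5 · 1/2 = 1/5; with total 193/400.
Therefore the posterior P(jar C | data) = (3/50) / (193/400) = 24/193.

0.124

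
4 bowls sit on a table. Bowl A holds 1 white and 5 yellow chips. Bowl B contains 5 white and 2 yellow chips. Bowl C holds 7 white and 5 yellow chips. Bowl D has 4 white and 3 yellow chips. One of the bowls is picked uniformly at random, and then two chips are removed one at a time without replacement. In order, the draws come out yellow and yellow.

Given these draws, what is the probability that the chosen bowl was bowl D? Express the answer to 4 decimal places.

0.1416

Under each hypothesis, the probability of the observed sequence is: P(data | bowl A) = (5/6)(4/5) = 2/3; P(data | bowl B) = (2/7)(1/6) = 1/21; P(data | bowl C) = (5/12)(4/11) = 5/33; P(data | bowl D) = (3/7)(2/6) = 1/7.
Weighting by the prior gives 1/4 · 2/3 = 1/6, 1/4 · 1/21 = 1/84, 1/4 · 5/33 = 5/132, 1/4 · 1/7 = 1/28; these sum to 233/924.
By Bayes' rule, P(bowl D | data) = (1/28) / (233/924) = 33/233.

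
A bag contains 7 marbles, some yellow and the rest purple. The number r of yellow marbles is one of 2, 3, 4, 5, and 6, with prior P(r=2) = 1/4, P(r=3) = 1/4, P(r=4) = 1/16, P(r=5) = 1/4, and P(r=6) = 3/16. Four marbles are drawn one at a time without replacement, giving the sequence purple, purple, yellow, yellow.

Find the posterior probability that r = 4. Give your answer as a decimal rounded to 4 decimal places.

Compute the likelihood of the observed sequence for each case: P(data | r = 2) = (5/7)(4/6)(2/5)(1/4) = 1/21; P(data | r = 3) = (4/7)(3/6)(3/5)(2/4) = 3/35; P(data | r = 4) = (3/7)(2/6)(4/5)(3/4) = 3/35; P(data | r = 5) = (2/7)(1/6)(5/5)(4/4) = 1/21; P(data | r = 6) = (1/7)(0/6) = 0.
The prior-weighted likelihoods are 1/4 · 1/21 = 1/84, 1/4 · 3/35 = 3/140, 1/16 · 3/35 = 3/560, 1/4 · 1/21 = 1/84, 3/16 · 0 = 0; summing to 17/336.
So P(r = 4 | data) = (3/560) / (17/336) = 9/85.

0.1059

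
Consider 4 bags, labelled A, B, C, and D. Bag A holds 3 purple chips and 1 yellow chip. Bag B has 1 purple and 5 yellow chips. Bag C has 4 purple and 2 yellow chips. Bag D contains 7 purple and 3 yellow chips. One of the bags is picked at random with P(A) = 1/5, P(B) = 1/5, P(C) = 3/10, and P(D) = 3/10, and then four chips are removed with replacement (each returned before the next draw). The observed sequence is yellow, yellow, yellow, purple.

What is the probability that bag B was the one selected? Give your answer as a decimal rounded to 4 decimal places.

0.5557

Under each hypothesis, the probability of the observed sequence is: P(data | bag A) = (1/4)(1/4)(1/4)(3/4) = 0.011719; P(data | bag B) = (5/6)(5/6)(5/6)(1/6) = 0.096451; P(data | bag C) = (2/6)(2/6)(2/6)(4/6) = 0.024691; P(data | bag D) = (3/10)(3/10)(3/10)(7/10) = 0.0189.
The prior-weighted likelihoods are 1/5 · 0.011719 = 0.0023437, 1/5 · 0.096451 = 0.01929, 3/10 · 0.024691 = 0.0074074, 3/10 · 0.0189 = 0.00567; these sum to 0.034711.
Therefore the posterior P(bag B | data) = (0.01929) / (0.034711) = 0.55573.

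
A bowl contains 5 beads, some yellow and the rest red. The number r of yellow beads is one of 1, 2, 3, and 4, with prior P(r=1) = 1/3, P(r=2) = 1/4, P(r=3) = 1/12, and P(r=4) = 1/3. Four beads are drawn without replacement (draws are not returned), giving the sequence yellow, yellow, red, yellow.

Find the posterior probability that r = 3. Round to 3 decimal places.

0.111

Under each hypothesis, the probability of the observed sequence is: P(data | r = 1) = (1/5)(0/4) = 0; P(data | r = 2) = (2/5)(1/4)(3/3)(0/2) = 0; P(data | r = 3) = (3/5)(2/4)(2/3)(1/2) = 1/10; P(data | r = 4) = (4/5)(3/4)(1/3)(2/2) = 1/5.
Weighting by the prior gives 1/3 · 0 = 0, 1/4 · 0 = 0, 1/12 · 1/10 = 1/120, 1/3 · 1/5 = 1/15; with total 3/40.
Hence P(r = 3 | data) = (1/120) / (3/40) = 1/9.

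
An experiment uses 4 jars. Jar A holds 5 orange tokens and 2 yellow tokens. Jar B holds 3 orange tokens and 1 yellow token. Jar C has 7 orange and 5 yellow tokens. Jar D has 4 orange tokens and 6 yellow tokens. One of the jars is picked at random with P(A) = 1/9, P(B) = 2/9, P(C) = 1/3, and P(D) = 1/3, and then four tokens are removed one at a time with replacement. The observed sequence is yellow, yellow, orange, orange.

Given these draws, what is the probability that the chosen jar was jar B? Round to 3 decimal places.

The likelihood of the observed sequence under each hypothesis: P(data | jar A) = (2/7)(2/7)(5/7)(5/7) = 0.041649; P(data | jar B) = (1/4)(1/4)(3/4)(3/4) = 0.035156; P(data | jar C) = (5/12)(5/12)(7/12)(7/12) = 0.059076; P(data | jar D) = (6/10)(6/10)(4/10)(4/10) = 0.0576.
Multiplying each by its prior: 1/9 · 0.041649 = 0.0046277, 2/9 · 0.035156 = 0.0078125, 1/3 · 0.059076 = 0.019692, 1/3 · 0.0576 = 0.0192; these sum to 0.051332.
So P(jar B | data) = (0.0078125) / (0.051332) = 0.15219.

0.152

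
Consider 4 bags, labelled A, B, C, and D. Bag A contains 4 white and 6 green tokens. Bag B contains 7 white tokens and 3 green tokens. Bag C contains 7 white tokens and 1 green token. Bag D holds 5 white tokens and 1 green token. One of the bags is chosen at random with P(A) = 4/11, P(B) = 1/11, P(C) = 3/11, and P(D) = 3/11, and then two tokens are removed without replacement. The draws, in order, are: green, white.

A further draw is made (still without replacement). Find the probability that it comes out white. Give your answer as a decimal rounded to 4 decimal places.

Under each hypothesis, the probability of the observed sequence is: P(data | bag A) = (6/10)(4/9) = 4/15; P(data | bag B) = (3/10)(7/9) = 7/30; P(data | bag C) = (1/8)(7/7) = 1/8; P(data | bag D) = (1/6)(5/5) = 1/6.
Multiplying each by its prior: 4/11 · 4/15 = 16/165, 1/11 · 7/30 = 7/330, 3/11 · 1/8 = 3/88, 3/11 · 1/6 = 1/22; these sum to 87/440.
Dividing through by the total gives posterior P(bag A | data) = 128/261, P(bag B | data) = 28/261, P(bag C | data) = 5/29, P(bag D | data) = 20/87.
Averaging over the posterior, P(white next | data) = (3/8)(128/261) + (3/4)(28/261) + (1)(5/29) + (1)(20/87) = 2/3.

0.6667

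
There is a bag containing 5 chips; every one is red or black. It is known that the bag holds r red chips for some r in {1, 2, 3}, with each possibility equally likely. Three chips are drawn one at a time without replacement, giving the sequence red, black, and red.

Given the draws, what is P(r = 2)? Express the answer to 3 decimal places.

Under each hypothesis, the probability of the observed sequence is: P(data | r = 1) = (1/5)(4/4)(0/3) = 0; P(data | r = 2) = (2/5)(3/4)(1/3) = 1/10; P(data | r = 3) = (3/5)(2/4)(2/3) = 1/5.
The prior-weighted likelihoods are 1/3 · 0 = 0, 1/3 · 1/10 = 1/30, 1/3 · 1/5 = 1/15; these sum to 1/10.
So P(r = 2 | data) = (1/30) / (1/10) = 1/3.

0.333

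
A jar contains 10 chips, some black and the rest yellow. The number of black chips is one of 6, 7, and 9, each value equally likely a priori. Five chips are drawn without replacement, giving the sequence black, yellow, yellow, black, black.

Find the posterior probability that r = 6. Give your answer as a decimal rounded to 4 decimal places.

0.5333

Compute the likelihood of the observed sequence for each case: P(data | r = 6) = (6/10)(4/9)(3/8)(5/7)(4/6) = 1/21; P(data | r = 7) = (7/10)(3/9)(2/8)(6/7)(5/6) = 1/24; P(data | r = 9) = (9/10)(1/9)(0/8) = 0.
The prior-weighted likelihoods are 1/3 · 1/21 = 1/63, 1/3 · 1/24 = 1/72, 1/3 · 0 = 0; these sum to 5/168.
So P(r = 6 | data) = (1/63) / (5/168) = 8/15.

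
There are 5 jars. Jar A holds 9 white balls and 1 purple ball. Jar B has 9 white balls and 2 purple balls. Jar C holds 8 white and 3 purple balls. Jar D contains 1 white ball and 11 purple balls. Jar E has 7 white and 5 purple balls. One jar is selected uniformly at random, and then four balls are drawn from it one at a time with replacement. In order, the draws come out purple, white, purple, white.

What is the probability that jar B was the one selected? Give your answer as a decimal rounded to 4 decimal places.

0.1646

The likelihood of the observed sequence under each hypothesis: P(data | jar A) = (1/10)(9/10)(1/10)(9/10) = 0.0081; P(data | jar B) = (2/11)(9/11)(2/11)(9/11) = 0.02213; P(data | jar C) = (3/11)(8/11)(3/11)(8/11) = 0.039342; P(data | jar D) = (11/12)(1/12)(11/12)(1/12) = 0.0058353; P(data | jar E) = (5/12)(7/12)(5/12)(7/12) = 0.059076.
Multiplying each by its prior: 1/5 · 0.0081 = 0.00162, 1/5 · 0.02213 = 0.0044259, 1/5 · 0.039342 = 0.0078683, 1/5 · 0.0058353 = 0.0011671, 1/5 · 0.059076 = 0.011815; these sum to 0.026896.
Hence P(jar B | data) = (0.0044259) / (0.026896) = 0.16455.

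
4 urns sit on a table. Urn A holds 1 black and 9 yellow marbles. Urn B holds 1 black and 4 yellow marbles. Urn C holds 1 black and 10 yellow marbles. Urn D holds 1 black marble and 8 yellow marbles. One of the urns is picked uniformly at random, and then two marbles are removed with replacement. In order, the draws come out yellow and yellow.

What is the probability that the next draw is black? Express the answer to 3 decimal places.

0.121

The likelihood of the observed sequence under each hypothesis: P(data | urn A) = (9/10)(9/10) = 0.81; P(data | urn B) = (4/5)(4/5) = 0.64; P(data | urn C) = (10/11)(10/11) = 0.82645; P(data | urn D) = (8/9)(8/9) = 0.79012.
The prior-weighted likelihoods are 1/4 · 0.81 = 0.2025, 1/4 · 0.64 = 0.16, 1/4 · 0.82645 = 0.20661, 1/4 · 0.79012 = 0.19753; with total 0.76664.
The posterior is then P(urn A | data) = 0.26414, P(urn B | data) = 0.2087, P(urn C | data) = 0.2695, P(urn D | data) = 0.25766.
Averaging over the posterior, P(black next | data) = (1/10)(0.26414) + (1/5)(0.2087) + (1/11)(0.2695) + (1/9)(0.25766) = 0.12128.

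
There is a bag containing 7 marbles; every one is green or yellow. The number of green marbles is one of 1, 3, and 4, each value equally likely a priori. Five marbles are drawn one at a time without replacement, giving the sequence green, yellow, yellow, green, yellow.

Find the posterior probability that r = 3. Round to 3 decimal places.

0.667

For each hypothesis, P(data | H) works out to: P(data | r = 1) = (1/7)(6/6)(5/5)(0/4) = 0; P(data | r = 3) = (3/7)(4/6)(3/5)(2/4)(2/3) = 2/35; P(data | r = 4) = (4/7)(3/6)(2/5)(3/4)(1/3) = 1/35.
Multiplying each by its prior: 1/3 · 0 = 0, 1/3 · 2/35 = 2/105, 1/3 · 1/35 = 1/105; summing to 1/35.
By Bayes' rule, P(r = 3 | data) = (2/105) / (1/35) = 2/3.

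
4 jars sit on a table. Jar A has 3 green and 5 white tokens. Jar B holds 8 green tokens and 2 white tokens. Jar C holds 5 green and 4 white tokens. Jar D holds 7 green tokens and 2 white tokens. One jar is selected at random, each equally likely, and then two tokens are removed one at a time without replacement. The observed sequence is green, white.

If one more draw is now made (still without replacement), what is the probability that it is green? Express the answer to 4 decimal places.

0.6213

For each hypothesis, P(data | H) works out to: P(data | jar A) = (3/8)(5/7) = 0.26786; P(data | jar B) = (8/10)(2/9) = 0.17778; P(data | jar C) = (5/9)(4/8) = 0.27778; P(data | jar D) = (7/9)(2/8) = 0.19444.
The prior-weighted likelihoods are 1/4 · 0.26786 = 0.066964, 1/4 · 0.17778 = 0.044444, 1/4 · 0.27778 = 0.069444, 1/4 · 0.19444 = 0.048611; with total 0.22946.
The posterior is then P(jar A | data) = 0.29183, P(jar B | data) = 0.19369, P(jar C | data) = 0.30264, P(jar D | data) = 0.21185.
The predictive probability is P(green next | data) = (1/3)(0.29183) + (7/8)(0.19369) + (4/7)(0.30264) + (6/7)(0.21185) = 0.62127.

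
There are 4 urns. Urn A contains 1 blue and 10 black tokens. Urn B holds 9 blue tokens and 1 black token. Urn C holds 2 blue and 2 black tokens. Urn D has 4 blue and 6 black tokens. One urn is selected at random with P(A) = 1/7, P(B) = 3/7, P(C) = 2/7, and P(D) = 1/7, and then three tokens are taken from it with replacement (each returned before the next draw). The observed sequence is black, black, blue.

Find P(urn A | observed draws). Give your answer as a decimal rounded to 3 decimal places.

For each hypothesis, P(data | H) works out to: P(data | urn A) = (10/11)(10/11)(1/11) = 0.075131; P(data | urn B) = (1/10)(1/10)(9/10) = 0.009; P(data | urn C) = (2/4)(2/4)(2/4) = 0.125; P(data | urn D) = (6/10)(6/10)(4/10) = 0.144.
The prior-weighted likelihoods are 1/7 · 0.075131 = 0.010733, 3/7 · 0.009 = 0.0038571, 2/7 · 0.125 = 0.035714, 1/7 · 0.144 = 0.020571; these sum to 0.070876.
By Bayes' rule, P(urn A | data) = (0.010733) / (0.070876) = 0.15143.

0.151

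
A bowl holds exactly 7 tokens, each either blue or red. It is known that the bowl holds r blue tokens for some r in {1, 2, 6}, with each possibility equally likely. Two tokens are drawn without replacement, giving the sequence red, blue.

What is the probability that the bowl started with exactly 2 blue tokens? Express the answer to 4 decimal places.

0.4545

The likelihood of the observed sequence under each hypothesis: P(data | r = 1) = (6/7)(1/6) = 1/7; P(data | r = 2) = (5/7)(2/6) = 5/21; P(data | r = 6) = (1/7)(6/6) = 1/7.
Weighting by the prior gives 1/3 · 1/7 = 1/21, 1/3 · 5/21 = 5/63, 1/3 · 1/7 = 1/21; summing to 11/63.
By Bayes' rule, P(r = 2 | data) = (5/63) / (11/63) = 5/11.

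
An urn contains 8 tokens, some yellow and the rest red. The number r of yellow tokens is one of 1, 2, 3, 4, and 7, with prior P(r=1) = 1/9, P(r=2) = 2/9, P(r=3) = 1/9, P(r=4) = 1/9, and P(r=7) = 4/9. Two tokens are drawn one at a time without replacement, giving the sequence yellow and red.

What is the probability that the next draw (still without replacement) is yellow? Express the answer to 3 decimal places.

0.500

Compute the likelihood of the observed sequence for each case: P(data | r = 1) = (1/8)(7/7) = 1/8; P(data | r = 2) = (2/8)(6/7) = 3/14; P(data | r = 3) = (3/8)(5/7) = 15/56; P(data | r = 4) = (4/8)(4/7) = 2/7; P(data | r = 7) = (7/8)(1/7) = 1/8.
The prior-weighted likelihoods are 1/9 · 1/8 = 1/72, 2/9 · 3/14 = 1/21, 1/9 · 15/56 = 5/168, 1/9 · 2/7 = 2/63, 4/9 · 1/8 = 1/18; these sum to 5/28.
Dividing through by the total gives posterior P(r = 1 | data) = 7/90, P(r = 2 | data) = 4/15, P(r = 3 | data) = 1/6, P(r = 4 | data) = 8/45, P(r = 7 | data) = 14/45.
The predictive probability is P(yellow next | data) = (0)(7/90) + (1/6)(4/15) + (1/3)(1/6) + (1/2)(8/45) + (1)(14/45) = 1/2.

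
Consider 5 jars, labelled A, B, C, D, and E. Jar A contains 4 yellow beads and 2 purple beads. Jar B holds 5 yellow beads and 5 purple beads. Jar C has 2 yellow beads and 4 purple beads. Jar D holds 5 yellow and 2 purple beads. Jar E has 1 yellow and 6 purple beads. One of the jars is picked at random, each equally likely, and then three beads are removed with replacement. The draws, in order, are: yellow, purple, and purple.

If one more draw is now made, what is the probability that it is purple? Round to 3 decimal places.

Under each hypothesis, the probability of the observed sequence is: P(data | jar A) = (4/6)(2/6)(2/6) = 0.074074; P(data | jar B) = (5/10)(5/10)(5/10) = 0.125; P(data | jar C) = (2/6)(4/6)(4/6) = 0.14815; P(data | jar D) = (5/7)(2/7)(2/7) = 0.058309; P(data | jar E) = (1/7)(6/7)(6/7) = 0.10496.
Multiplying each by its prior: 1/5 · 0.074074 = 0.014815, 1/5 · 0.125 = 0.025, 1/5 · 0.14815 = 0.02963, 1/5 · 0.058309 = 0.011662, 1/5 · 0.10496 = 0.020991; with total 0.1021.
Normalising, the posterior is P(jar A | data) = 0.1451, P(jar B | data) = 0.24486, P(jar C | data) = 0.29021, P(jar D | data) = 0.11422, P(jar E | data) = 0.2056.
The predictive probability is P(purple next | data) = (1/3)(0.1451) + (1/2)(0.24486) + (2/3)(0.29021) + (2/7)(0.11422) + (6/7)(0.2056) = 0.57314.

0.573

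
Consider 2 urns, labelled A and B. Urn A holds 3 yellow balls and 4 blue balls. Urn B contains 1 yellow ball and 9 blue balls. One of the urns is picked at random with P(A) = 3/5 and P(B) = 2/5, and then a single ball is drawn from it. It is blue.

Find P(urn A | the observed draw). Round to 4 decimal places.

Under each hypothesis, the probability of this draw is: P(data | urn A) = (4/7) = 4/7; P(data | urn B) = (9/10) = 9/10.
Weighting by the prior gives 3/5 · 4/7 = 12/35, 2/5 · 9/10 = 9/25; with total 123/175.
Hence P(urn A | data) = (12/35) / (123/175) = 20/41.

0.4878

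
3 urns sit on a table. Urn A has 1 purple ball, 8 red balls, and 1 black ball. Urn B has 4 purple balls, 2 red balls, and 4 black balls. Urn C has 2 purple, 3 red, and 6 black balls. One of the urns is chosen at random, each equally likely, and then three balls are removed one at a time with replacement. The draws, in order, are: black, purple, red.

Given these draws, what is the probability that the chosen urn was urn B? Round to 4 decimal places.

For each hypothesis, P(data | H) works out to: P(data | urn A) = (1/10)(1/10)(8/10) = 0.008; P(data | urn B) = (4/10)(4/10)(2/10) = 0.032; P(data | urn C) = (6/11)(2/11)(3/11) = 0.027047.
Weighting by the prior gives 1/3 · 0.008 = 0.0026667, 1/3 · 0.032 = 0.010667, 1/3 · 0.027047 = 0.0090158; with total 0.022349.
Therefore the posterior P(urn B | data) = (0.010667) / (0.022349) = 0.47727.

0.4773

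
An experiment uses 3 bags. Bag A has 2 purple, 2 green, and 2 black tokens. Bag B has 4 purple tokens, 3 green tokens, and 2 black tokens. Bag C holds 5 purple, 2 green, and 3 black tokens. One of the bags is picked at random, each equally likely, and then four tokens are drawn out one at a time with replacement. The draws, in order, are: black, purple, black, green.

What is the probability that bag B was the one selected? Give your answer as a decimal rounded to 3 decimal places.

0.255

The likelihood of the observed sequence under each hypothesis: P(data | bag A) = (2/6)(2/6)(2/6)(2/6) = 0.012346; P(data | bag B) = (2/9)(4/9)(2/9)(3/9) = 0.007316; P(data | bag C) = (3/10)(5/10)(3/10)(2/10) = 0.009.
Multiplying each by its prior: 1/3 · 0.012346 = 0.0041152, 1/3 · 0.007316 = 0.0024387, 1/3 · 0.009 = 0.003; summing to 0.0095539.
Hence P(bag B | data) = (0.0024387) / (0.0095539) = 0.25525.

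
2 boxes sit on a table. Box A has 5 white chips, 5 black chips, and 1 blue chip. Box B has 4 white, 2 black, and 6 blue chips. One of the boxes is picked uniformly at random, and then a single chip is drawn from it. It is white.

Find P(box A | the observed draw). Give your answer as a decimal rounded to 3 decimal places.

Compute the likelihood of this draw for each case: P(data | box A) = (5/11) = 5/11; P(data | box B) = (4/12) = 1/3.
The prior-weighted likelihoods are 1/2 · 5/11 = 5/22, 1/2 · 1/3 = 1/6; summing to 13/33.
So P(box A | data) = (5/22) / (13/33) = 15/26.

0.577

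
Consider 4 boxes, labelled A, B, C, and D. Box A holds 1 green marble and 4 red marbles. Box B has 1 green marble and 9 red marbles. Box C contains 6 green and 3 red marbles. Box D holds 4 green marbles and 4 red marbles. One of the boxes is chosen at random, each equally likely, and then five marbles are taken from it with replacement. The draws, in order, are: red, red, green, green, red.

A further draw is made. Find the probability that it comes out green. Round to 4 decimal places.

0.4163

Compute the likelihood of the observed sequence for each case: P(data | box A) = (4/5)(4/5)(1/5)(1/5)(4/5) = 0.02048; P(data | box B) = (9/10)(9/10)(1/10)(1/10)(9/10) = 0.00729; P(data | box C) = (3/9)(3/9)(6/9)(6/9)(3/9) = 0.016461; P(data | box D) = (4/8)(4/8)(4/8)(4/8)(4/8) = 0.03125.
Multiplying each by its prior: 1/4 · 0.02048 = 0.00512, 1/4 · 0.00729 = 0.0018225, 1/4 · 0.016461 = 0.0041152, 1/4 · 0.03125 = 0.0078125; summing to 0.01887.
The posterior is then P(box A | data) = 0.27133, P(box B | data) = 0.096581, P(box C | data) = 0.21808, P(box D | data) = 0.41401.
Averaging over the posterior, P(green next | data) = (1/5)(0.27133) + (1/10)(0.096581) + (2/3)(0.21808) + (1/2)(0.41401) = 0.41632.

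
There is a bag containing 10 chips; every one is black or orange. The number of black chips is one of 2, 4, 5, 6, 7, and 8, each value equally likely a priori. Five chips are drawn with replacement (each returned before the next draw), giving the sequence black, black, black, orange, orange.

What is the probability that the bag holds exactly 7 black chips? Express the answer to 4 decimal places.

0.2124

For each hypothesis, P(data | H) works out to: P(data | r = 2) = (2/10)(2/10)(2/10)(8/10)(8/10) = 0.00512; P(data | r = 4) = (4/10)(4/10)(4/10)(6/10)(6/10) = 0.02304; P(data | r = 5) = (5/10)(5/10)(5/10)(5/10)(5/10) = 0.03125; P(data | r = 6) = (6/10)(6/10)(6/10)(4/10)(4/10) = 0.03456; P(data | r = 7) = (7/10)(7/10)(7/10)(3/10)(3/10) = 0.03087; P(data | r = 8) = (8/10)(8/10)(8/10)(2/10)(2/10) = 0.02048.
Weighting by the prior gives 1/6 · 0.00512 = 0.00085333, 1/6 · 0.02304 = 0.00384, 1/6 · 0.03125 = 0.0052083, 1/6 · 0.03456 = 0.00576, 1/6 · 0.03087 = 0.005145, 1/6 · 0.02048 = 0.0034133; summing to 0.02422.
Hence P(r = 7 | data) = (0.005145) / (0.02422) = 0.21243.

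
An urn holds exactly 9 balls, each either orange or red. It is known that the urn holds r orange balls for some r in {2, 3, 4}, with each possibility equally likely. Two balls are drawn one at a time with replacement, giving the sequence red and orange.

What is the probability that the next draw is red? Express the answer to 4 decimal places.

0.6538

For each hypothesis, P(data | H) works out to: P(data | r = 2) = (7/9)(2/9) = 14/81; P(data | r = 3) = (6/9)(3/9) = 2/9; P(data | r = 4) = (5/9)(4/9) = 20/81.
Multiplying each by its prior: 1/3 · 14/81 = 14/243, 1/3 · 2/9 = 2/27, 1/3 · 20/81 = 20/243; with total 52/243.
The posterior is then P(r = 2 | data) = 7/26, P(r = 3 | data) = 9/26, P(r = 4 | data) = 5/13.
The predictive probability is P(red next | data) = (7/9)(7/26) + (2/3)(9/26) + (5/9)(5/13) = 17/26.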